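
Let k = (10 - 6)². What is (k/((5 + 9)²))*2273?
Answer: 9092/49 ≈ 185.55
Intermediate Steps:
k = 16 (k = 4² = 16)
(k/((5 + 9)²))*2273 = (16/((5 + 9)²))*2273 = (16/(14²))*2273 = (16/196)*2273 = (16*(1/196))*2273 = (4/49)*2273 = 9092/49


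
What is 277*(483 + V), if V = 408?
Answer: 246807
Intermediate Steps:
277*(483 + V) = 277*(483 + 408) = 277*891 = 246807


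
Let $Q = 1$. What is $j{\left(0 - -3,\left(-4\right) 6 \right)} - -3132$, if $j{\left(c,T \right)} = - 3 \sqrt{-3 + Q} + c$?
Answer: $3135 - 3 i \sqrt{2} \approx 3135.0 - 4.2426 i$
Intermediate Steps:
$j{\left(c,T \right)} = c - 3 i \sqrt{2}$ ($j{\left(c,T \right)} = - 3 \sqrt{-3 + 1} + c = - 3 \sqrt{-2} + c = - 3 i \sqrt{2} + c = c - 3 i \sqrt{2}$)
$j{\left(0 - -3,\left(-4\right) 6 \right)} - -3132 = \left(\left(0 - -3\right) - 3 i \sqrt{2}\right) - -3132 = \left(\left(0 + 3\right) - 3 i \sqrt{2}\right) + 3132 = \left(3 - 3 i \sqrt{2}\right) + 3132 = 3135 - 3 i \sqrt{2}$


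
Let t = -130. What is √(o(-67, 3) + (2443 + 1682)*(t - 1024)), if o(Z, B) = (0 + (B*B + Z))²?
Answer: I*√4756886 ≈ 2181.0*I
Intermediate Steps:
o(Z, B) = (Z + B²)² (o(Z, B) = (0 + (B² + Z))² = (0 + (Z + B²))² = (Z + B²)²)
√(o(-67, 3) + (2443 + 1682)*(t - 1024)) = √((-67 + 3²)² + (2443 + 1682)*(-130 - 1024)) = √((-67 + 9)² + 4125*(-1154)) = √((-58)² - 4760250) = √(3364 - 4760250) = √(-4756886) = I*√4756886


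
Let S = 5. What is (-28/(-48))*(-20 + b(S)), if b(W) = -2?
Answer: -77/6 ≈ -12.833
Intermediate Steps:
(-28/(-48))*(-20 + b(S)) = (-28/(-48))*(-20 - 2) = -28*(-1/48)*(-22) = (7/12)*(-22) = -77/6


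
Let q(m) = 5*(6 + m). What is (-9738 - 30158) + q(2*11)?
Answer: -39756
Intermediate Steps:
q(m) = 30 + 5*m
(-9738 - 30158) + q(2*11) = (-9738 - 30158) + (30 + 5*(2*11)) = -39896 + (30 + 5*22) = -39896 + (30 + 110) = -39896 + 140 = -39756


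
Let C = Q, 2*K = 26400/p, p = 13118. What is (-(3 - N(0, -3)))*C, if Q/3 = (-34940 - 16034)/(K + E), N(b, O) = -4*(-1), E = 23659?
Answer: -1003015398/155185981 ≈ -6.4633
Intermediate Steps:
K = 6600/6559 (K = (26400/13118)/2 = (26400*(1/13118))/2 = (½)*(13200/6559) = 6600/6559 ≈ 1.0063)
N(b, O) = 4
Q = -1003015398/155185981 (Q = 3*((-34940 - 16034)/(6600/6559 + 23659)) = 3*(-50974/155185981/6559) = 3*(-50974*6559/155185981) = 3*(-334338466/155185981) = -1003015398/155185981 ≈ -6.4633)
C = -1003015398/155185981 ≈ -6.4633
(-(3 - N(0, -3)))*C = -(3 - 1*4)*(-1003015398/155185981) = -(3 - 4)*(-1003015398/155185981) = -1*(-1)*(-1003015398/155185981) = 1*(-1003015398/155185981) = -1003015398/155185981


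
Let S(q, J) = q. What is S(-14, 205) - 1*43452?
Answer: -43466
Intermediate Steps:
S(-14, 205) - 1*43452 = -14 - 1*43452 = -14 - 43452 = -43466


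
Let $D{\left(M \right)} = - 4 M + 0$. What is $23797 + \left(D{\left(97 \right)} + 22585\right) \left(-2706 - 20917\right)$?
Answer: $-524335934$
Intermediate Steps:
$D{\left(M \right)} = - 4 M$
$23797 + \left(D{\left(97 \right)} + 22585\right) \left(-2706 - 20917\right) = 23797 + \left(\left(-4\right) 97 + 22585\right) \left(-2706 - 20917\right) = 23797 + \left(-388 + 22585\right) \left(-23623\right) = 23797 + 22197 \left(-23623\right) = 23797 - 524359731 = -524335934$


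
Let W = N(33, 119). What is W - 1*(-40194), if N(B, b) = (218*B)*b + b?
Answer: 896399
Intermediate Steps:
N(B, b) = b + 218*B*b (N(B, b) = 218*B*b + b = b + 218*B*b)
W = 856205 (W = 119*(1 + 218*33) = 119*(1 + 7194) = 119*7195 = 856205)
W - 1*(-40194) = 856205 - 1*(-40194) = 856205 + 40194 = 896399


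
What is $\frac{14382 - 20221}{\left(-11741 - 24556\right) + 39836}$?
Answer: $- \frac{5839}{3539} \approx -1.6499$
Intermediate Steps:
$\frac{14382 - 20221}{\left(-11741 - 24556\right) + 39836} = - \frac{5839}{\left(-11741 - 24556\right) + 39836} = - \frac{5839}{-36297 + 39836} = - \frac{5839}{3539}$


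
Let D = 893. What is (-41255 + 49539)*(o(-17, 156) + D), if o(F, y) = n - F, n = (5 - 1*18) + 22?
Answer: 7612996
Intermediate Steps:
n = 9 (n = (5 - 18) + 22 = -13 + 22 = 9)
o(F, y) = 9 - F
(-41255 + 49539)*(o(-17, 156) + D) = (-41255 + 49539)*((9 - 1*(-17)) + 893) = 8284*((9 + 17) + 893) = 8284*(26 + 893) = 8284*919 = 7612996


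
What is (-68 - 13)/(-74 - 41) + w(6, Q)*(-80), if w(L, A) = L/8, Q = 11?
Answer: -6819/115 ≈ -59.296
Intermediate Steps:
w(L, A) = L/8 (w(L, A) = L*(⅛) = L/8)
(-68 - 13)/(-74 - 41) + w(6, Q)*(-80) = (-68 - 13)/(-74 - 41) + ((⅛)*6)*(-80) = -81/(-115) + (¾)*(-80) = -81*(-1/115) - 60 = 81/115 - 60 = -6819/115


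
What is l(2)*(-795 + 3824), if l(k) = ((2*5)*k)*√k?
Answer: 60580*√2 ≈ 85673.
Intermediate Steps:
l(k) = 10*k^(3/2) (l(k) = (10*k)*√k = 10*k^(3/2))
l(2)*(-795 + 3824) = (10*2^(3/2))*(-795 + 3824) = (10*(2*√2))*3029 = (20*√2)*3029 = 60580*√2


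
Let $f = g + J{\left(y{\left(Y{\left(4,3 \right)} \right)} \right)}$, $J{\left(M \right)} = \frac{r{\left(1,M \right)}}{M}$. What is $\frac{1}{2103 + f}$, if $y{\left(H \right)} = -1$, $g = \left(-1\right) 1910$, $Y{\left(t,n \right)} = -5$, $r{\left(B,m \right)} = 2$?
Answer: $\frac{1}{191} \approx 0.0052356$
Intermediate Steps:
$g = -1910$
$J{\left(M \right)} = \frac{2}{M}$
$f = -1912$ ($f = -1910 + \frac{2}{-1} = -1910 + 2 \left(-1\right) = -1910 - 2 = -1912$)
$\frac{1}{2103 + f} = \frac{1}{2103 - 1912} = \frac{1}{191}$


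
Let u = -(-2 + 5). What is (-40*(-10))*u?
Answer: -1200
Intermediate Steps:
u = -3 (u = -1*3 = -3)
(-40*(-10))*u = -40*(-10)*(-3) = 400*(-3) = -1200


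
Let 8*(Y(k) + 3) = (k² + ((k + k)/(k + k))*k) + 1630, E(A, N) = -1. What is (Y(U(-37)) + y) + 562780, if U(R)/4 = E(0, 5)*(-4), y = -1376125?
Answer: -3252441/4 ≈ -8.1311e+5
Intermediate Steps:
U(R) = 16 (U(R) = 4*(-1*(-4)) = 4*4 = 16)
Y(k) = 803/4 + k/8 + k²/8 (Y(k) = -3 + ((k² + ((k + k)/(k + k))*k) + 1630)/8 = -3 + ((k² + ((2*k)/((2*k)))*k) + 1630)/8 = -3 + ((k² + ((2*k)*(1/(2*k)))*k) + 1630)/8 = -3 + ((k² + 1*k) + 1630)/8 = -3 + ((k² + k) + 1630)/8 = -3 + ((k + k²) + 1630)/8 = -3 + (1630 + k + k²)/8 = -3 + (815/4 + k/8 + k²/8) = 803/4 + k/8 + k²/8)
(Y(U(-37)) + y) + 562780 = ((803/4 + (⅛)*16 + (⅛)*16²) - 1376125) + 562780 = ((803/4 + 2 + (⅛)*256) - 1376125) + 562780 = ((803/4 + 2 + 32) - 1376125) + 562780 = (939/4 - 1376125) + 562780 = -5503561/4 + 562780 = -3252441/4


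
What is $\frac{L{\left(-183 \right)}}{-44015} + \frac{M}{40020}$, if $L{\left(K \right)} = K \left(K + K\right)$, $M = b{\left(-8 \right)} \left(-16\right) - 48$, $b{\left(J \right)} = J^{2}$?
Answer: $- \frac{136382182}{88074015} \approx -1.5485$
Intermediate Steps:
$M = -1072$ ($M = \left(-8\right)^{2} \left(-16\right) - 48 = 64 \left(-16\right) - 48 = -1024 - 48 = -1072$)
$L{\left(K \right)} = 2 K^{2}$ ($L{\left(K \right)} = K 2 K = 2 K^{2}$)
$\frac{L{\left(-183 \right)}}{-44015} + \frac{M}{40020} = \frac{2 \left(-183\right)^{2}}{-44015} - \frac{1072}{40020} = 2 \cdot 33489 \left(- \frac{1}{44015}\right) - \frac{268}{10005} = 66978 \left(- \frac{1}{44015}\right) - \frac{268}{10005} = - \frac{66978}{44015} - \frac{268}{10005} = - \frac{136382182}{88074015}$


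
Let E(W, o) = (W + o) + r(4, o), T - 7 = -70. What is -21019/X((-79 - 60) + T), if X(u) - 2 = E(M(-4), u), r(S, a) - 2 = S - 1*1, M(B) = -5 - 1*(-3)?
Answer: 21019/197 ≈ 106.70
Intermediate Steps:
T = -63 (T = 7 - 70 = -63)
M(B) = -2 (M(B) = -5 + 3 = -2)
r(S, a) = 1 + S (r(S, a) = 2 + (S - 1*1) = 2 + (S - 1) = 2 + (-1 + S) = 1 + S)
E(W, o) = 5 + W + o (E(W, o) = (W + o) + (1 + 4) = (W + o) + 5 = 5 + W + o)
X(u) = 5 + u (X(u) = 2 + (5 - 2 + u) = 2 + (3 + u) = 5 + u)
-21019/X((-79 - 60) + T) = -21019/(5 + ((-79 - 60) - 63)) = -21019/(5 + (-139 - 63)) = -21019/(5 - 202) = -21019/(-197) = -21019*(-1/197) = 21019/197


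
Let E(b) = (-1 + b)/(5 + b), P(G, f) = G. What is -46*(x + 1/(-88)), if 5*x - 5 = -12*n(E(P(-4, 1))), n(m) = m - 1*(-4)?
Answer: -34293/220 ≈ -155.88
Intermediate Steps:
E(b) = (-1 + b)/(5 + b)
n(m) = 4 + m (n(m) = m + 4 = 4 + m)
x = 17/5 (x = 1 + (-12*(4 + (-1 - 4)/(5 - 4)))/5 = 1 + (-12*(4 - 5/1))/5 = 1 + (-12*(4 + 1*(-5)))/5 = 1 + (-12*(4 - 5))/5 = 1 + (-12*(-1))/5 = 1 + (1/5)*12 = 1 + 12/5 = 17/5 ≈ 3.4000)
-46*(x + 1/(-88)) = -46*(17/5 + 1/(-88)) = -46*(17/5 - 1/88) = -46*1491/440 = -34293/220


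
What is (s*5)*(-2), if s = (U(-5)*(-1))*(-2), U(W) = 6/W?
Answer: 24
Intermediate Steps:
s = -12/5 (s = ((6/(-5))*(-1))*(-2) = ((6*(-⅕))*(-1))*(-2) = -6/5*(-1)*(-2) = (6/5)*(-2) = -12/5 ≈ -2.4000)
(s*5)*(-2) = -12/5*5*(-2) = -12*(-2) = 24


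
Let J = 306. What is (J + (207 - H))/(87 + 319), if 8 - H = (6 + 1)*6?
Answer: 547/406 ≈ 1.3473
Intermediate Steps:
H = -34 (H = 8 - (6 + 1)*6 = 8 - 7*6 = 8 - 1*42 = 8 - 42 = -34)
(J + (207 - H))/(87 + 319) = (306 + (207 - 1*(-34)))/(87 + 319) = (306 + (207 + 34))/406 = (306 + 241)*(1/406) = 547*(1/406) = 547/406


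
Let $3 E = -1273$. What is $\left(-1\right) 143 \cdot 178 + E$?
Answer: $- \frac{77635}{3} \approx -25878.0$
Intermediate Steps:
$E = - \frac{1273}{3}$ ($E = \frac{1}{3} \left(-1273\right) = - \frac{1273}{3} \approx -424.33$)
$\left(-1\right) 143 \cdot 178 + E = \left(-1\right) 143 \cdot 178 - \frac{1273}{3} = \left(-143\right) 178 - \frac{1273}{3} = -25454 - \frac{1273}{3} = - \frac{77635}{3}$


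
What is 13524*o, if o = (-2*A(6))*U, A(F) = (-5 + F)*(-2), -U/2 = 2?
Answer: -216384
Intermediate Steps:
U = -4 (U = -2*2 = -4)
A(F) = 10 - 2*F
o = -16 (o = -2*(10 - 2*6)*(-4) = -2*(10 - 12)*(-4) = -2*(-2)*(-4) = 4*(-4) = -16)
13524*o = 13524*(-16) = -216384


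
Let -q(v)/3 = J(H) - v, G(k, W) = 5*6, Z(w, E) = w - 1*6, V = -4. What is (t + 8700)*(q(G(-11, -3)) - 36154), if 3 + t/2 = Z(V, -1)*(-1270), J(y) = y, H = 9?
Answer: -1230486554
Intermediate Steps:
Z(w, E) = -6 + w (Z(w, E) = w - 6 = -6 + w)
t = 25394 (t = -6 + 2*((-6 - 4)*(-1270)) = -6 + 2*(-10*(-1270)) = -6 + 2*12700 = -6 + 25400 = 25394)
G(k, W) = 30
q(v) = -27 + 3*v (q(v) = -3*(9 - v) = -27 + 3*v)
(t + 8700)*(q(G(-11, -3)) - 36154) = (25394 + 8700)*((-27 + 3*30) - 36154) = 34094*((-27 + 90) - 36154) = 34094*(63 - 36154) = 34094*(-36091) = -1230486554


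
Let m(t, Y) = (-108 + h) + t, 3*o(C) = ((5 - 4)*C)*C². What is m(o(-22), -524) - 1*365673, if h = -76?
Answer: -1108219/3 ≈ -3.6941e+5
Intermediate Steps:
o(C) = C³/3 (o(C) = (((5 - 4)*C)*C²)/3 = ((1*C)*C²)/3 = (C*C²)/3 = C³/3)
m(t, Y) = -184 + t (m(t, Y) = (-108 - 76) + t = -184 + t)
m(o(-22), -524) - 1*365673 = (-184 + (⅓)*(-22)³) - 1*365673 = (-184 + (⅓)*(-10648)) - 365673 = (-184 - 10648/3) - 365673 = -11200/3 - 365673 = -1108219/3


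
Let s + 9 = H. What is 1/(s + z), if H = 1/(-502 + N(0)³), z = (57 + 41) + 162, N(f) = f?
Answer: 502/126001 ≈ 0.0039841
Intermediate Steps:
z = 260 (z = 98 + 162 = 260)
H = -1/502 (H = 1/(-502 + 0³) = 1/(-502 + 0) = 1/(-502) = -1/502 ≈ -0.0019920)
s = -4519/502 (s = -9 - 1/502 = -4519/502 ≈ -9.0020)
1/(s + z) = 1/(-4519/502 + 260) = 1/(126001/502) = 502/126001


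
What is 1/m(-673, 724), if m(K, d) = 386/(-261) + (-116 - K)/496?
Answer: -129456/46079 ≈ -2.8094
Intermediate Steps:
m(K, d) = -55433/32364 - K/496 (m(K, d) = 386*(-1/261) + (-116 - K)*(1/496) = -386/261 + (-29/124 - K/496) = -55433/32364 - K/496)
1/m(-673, 724) = 1/(-55433/32364 - 1/496*(-673)) = 1/(-55433/32364 + 673/496) = 1/(-46079/129456) = -129456/46079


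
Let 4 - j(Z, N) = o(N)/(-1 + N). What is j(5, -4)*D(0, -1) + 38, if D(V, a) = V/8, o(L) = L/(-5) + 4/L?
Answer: 38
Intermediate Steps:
o(L) = 4/L - L/5 (o(L) = L*(-⅕) + 4/L = -L/5 + 4/L = 4/L - L/5)
D(V, a) = V/8 (D(V, a) = V*(⅛) = V/8)
j(Z, N) = 4 - (4/N - N/5)/(-1 + N)
j(5, -4)*D(0, -1) + 38 = ((⅕)*(-20 - 1*(-4)*(20 - 21*(-4)))/(-4*(-1 - 4)))*((⅛)*0) + 38 = ((⅕)*(-¼)*(-20 - 1*(-4)*(20 + 84))/(-5))*0 + 38 = ((⅕)*(-¼)*(-⅕)*(-20 - 1*(-4)*104))*0 + 38 = ((⅕)*(-¼)*(-⅕)*(-20 + 416))*0 + 38 = ((⅕)*(-¼)*(-⅕)*396)*0 + 38 = (99/25)*0 + 38 = 0 + 38 = 38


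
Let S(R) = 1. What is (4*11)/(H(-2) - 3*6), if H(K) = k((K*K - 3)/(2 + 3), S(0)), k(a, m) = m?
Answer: -44/17 ≈ -2.5882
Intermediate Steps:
H(K) = 1
(4*11)/(H(-2) - 3*6) = (4*11)/(1 - 3*6) = 44/(1 - 18) = 44/(-17) = 44*(-1/17) = -44/17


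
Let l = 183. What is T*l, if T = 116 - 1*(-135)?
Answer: 45933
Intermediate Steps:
T = 251 (T = 116 + 135 = 251)
T*l = 251*183 = 45933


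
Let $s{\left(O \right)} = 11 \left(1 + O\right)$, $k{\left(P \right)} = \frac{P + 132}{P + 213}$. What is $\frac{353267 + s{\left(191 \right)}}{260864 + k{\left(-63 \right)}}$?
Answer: $\frac{17768950}{13043223} \approx 1.3623$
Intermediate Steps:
$k{\left(P \right)} = \frac{132 + P}{213 + P}$
$s{\left(O \right)} = 11 + 11 O$
$\frac{353267 + s{\left(191 \right)}}{260864 + k{\left(-63 \right)}} = \frac{353267 + \left(11 + 11 \cdot 191\right)}{260864 + \frac{132 - 63}{213 - 63}} = \frac{353267 + \left(11 + 2101\right)}{260864 + \frac{1}{150} \cdot 69} = \frac{353267 + 2112}{260864 + \frac{1}{150} \cdot 69} = \frac{355379}{260864 + \frac{23}{50}} = \frac{355379}{\frac{13043223}{50}} = 355379 \cdot \frac{50}{13043223} = \frac{17768950}{13043223}$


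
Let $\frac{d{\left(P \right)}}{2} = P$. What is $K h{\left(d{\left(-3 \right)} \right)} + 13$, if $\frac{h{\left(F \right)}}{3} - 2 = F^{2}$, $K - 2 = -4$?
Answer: $-215$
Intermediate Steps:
$K = -2$ ($K = 2 - 4 = -2$)
$d{\left(P \right)} = 2 P$
$h{\left(F \right)} = 6 + 3 F^{2}$
$K h{\left(d{\left(-3 \right)} \right)} + 13 = - 2 \left(6 + 3 \left(2 \left(-3\right)\right)^{2}\right) + 13 = - 2 \left(6 + 3 \left(-6\right)^{2}\right) + 13 = - 2 \left(6 + 3 \cdot 36\right) + 13 = - 2 \left(6 + 108\right) + 13 = \left(-2\right) 114 + 13 = -228 + 13 = -215$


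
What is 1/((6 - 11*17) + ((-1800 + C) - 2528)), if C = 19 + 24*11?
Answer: -1/4226 ≈ -0.00023663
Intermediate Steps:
C = 283 (C = 19 + 264 = 283)
1/((6 - 11*17) + ((-1800 + C) - 2528)) = 1/((6 - 11*17) + ((-1800 + 283) - 2528)) = 1/((6 - 187) + (-1517 - 2528)) = 1/(-181 - 4045) = 1/(-4226) = -1/4226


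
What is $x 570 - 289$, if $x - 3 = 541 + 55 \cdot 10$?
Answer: $623291$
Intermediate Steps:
$x = 1094$ ($x = 3 + \left(541 + 55 \cdot 10\right) = 3 + \left(541 + 550\right) = 3 + 1091 = 1094$)
$x 570 - 289 = 1094 \cdot 570 - 289 = 623580 - 289 = 623291$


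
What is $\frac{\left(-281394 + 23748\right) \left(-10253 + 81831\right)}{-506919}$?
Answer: $\frac{6147261796}{168973} \approx 36380.0$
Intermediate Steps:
$\frac{\left(-281394 + 23748\right) \left(-10253 + 81831\right)}{-506919} = \left(-257646\right) 71578 \left(- \frac{1}{506919}\right) = \left(-18441785388\right) \left(- \frac{1}{506919}\right) = \frac{6147261796}{168973}$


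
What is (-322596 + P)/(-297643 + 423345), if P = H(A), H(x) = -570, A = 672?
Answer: -161583/62851 ≈ -2.5709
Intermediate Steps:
P = -570
(-322596 + P)/(-297643 + 423345) = (-322596 - 570)/(-297643 + 423345) = -323166/125702 = -323166*1/125702 = -161583/62851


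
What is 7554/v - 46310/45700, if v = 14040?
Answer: -508291/1069380 ≈ -0.47531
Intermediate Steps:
7554/v - 46310/45700 = 7554/14040 - 46310/45700 = 7554*(1/14040) - 46310*1/45700 = 1259/2340 - 4631/4570 = -508291/1069380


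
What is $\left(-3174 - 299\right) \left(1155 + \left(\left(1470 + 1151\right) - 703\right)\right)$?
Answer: $-10672529$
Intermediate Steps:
$\left(-3174 - 299\right) \left(1155 + \left(\left(1470 + 1151\right) - 703\right)\right) = - 3473 \left(1155 + \left(2621 - 703\right)\right) = - 3473 \left(1155 + 1918\right) = \left(-3473\right) 3073 = -10672529$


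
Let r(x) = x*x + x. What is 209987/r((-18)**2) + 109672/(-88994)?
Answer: 3569560739/4685534100 ≈ 0.76183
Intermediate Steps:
r(x) = x + x**2 (r(x) = x**2 + x = x + x**2)
209987/r((-18)**2) + 109672/(-88994) = 209987/(((-18)**2*(1 + (-18)**2))) + 109672/(-88994) = 209987/((324*(1 + 324))) + 109672*(-1/88994) = 209987/((324*325)) - 54836/44497 = 209987/105300 - 54836/44497 = 3569560739/4685534100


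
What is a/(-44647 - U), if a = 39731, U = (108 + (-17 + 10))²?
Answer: -39731/54848 ≈ -0.72438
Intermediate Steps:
U = 10201 (U = (108 - 7)² = 101² = 10201)
a/(-44647 - U) = 39731/(-44647 - 1*10201) = 39731/(-44647 - 10201) = 39731/(-54848) = 39731*(-1/54848) = -39731/54848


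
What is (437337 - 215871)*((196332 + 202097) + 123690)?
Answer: 115631606454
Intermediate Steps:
(437337 - 215871)*((196332 + 202097) + 123690) = 221466*(398429 + 123690) = 221466*522119 = 115631606454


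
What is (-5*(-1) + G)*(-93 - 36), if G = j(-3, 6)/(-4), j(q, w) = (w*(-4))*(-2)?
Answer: 903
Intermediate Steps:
j(q, w) = 8*w (j(q, w) = -4*w*(-2) = 8*w)
G = -12 (G = (8*6)/(-4) = 48*(-¼) = -12)
(-5*(-1) + G)*(-93 - 36) = (-5*(-1) - 12)*(-93 - 36) = (5 - 12)*(-129) = -7*(-129) = 903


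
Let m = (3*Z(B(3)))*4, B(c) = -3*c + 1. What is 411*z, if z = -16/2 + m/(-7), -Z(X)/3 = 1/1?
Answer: -8220/7 ≈ -1174.3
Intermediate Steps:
B(c) = 1 - 3*c
Z(X) = -3 (Z(X) = -3/1 = -3*1 = -3)
m = -36 (m = (3*(-3))*4 = -9*4 = -36)
z = -20/7 (z = -16/2 - 36/(-7) = -16*½ - 36*(-⅐) = -8 + 36/7 = -20/7 ≈ -2.8571)
411*z = 411*(-20/7) = -8220/7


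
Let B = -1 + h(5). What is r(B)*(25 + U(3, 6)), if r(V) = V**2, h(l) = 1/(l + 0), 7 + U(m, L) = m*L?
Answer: 576/25 ≈ 23.040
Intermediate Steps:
U(m, L) = -7 + L*m (U(m, L) = -7 + m*L = -7 + L*m)
h(l) = 1/l
B = -4/5 (B = -1 + 1/5 = -4/5 ≈ -0.80000)
r(B)*(25 + U(3, 6)) = (-4/5)**2*(25 + (-7 + 6*3)) = 16*(25 + (-7 + 18))/25 = 16*(25 + 11)/25 = (16/25)*36 = 576/25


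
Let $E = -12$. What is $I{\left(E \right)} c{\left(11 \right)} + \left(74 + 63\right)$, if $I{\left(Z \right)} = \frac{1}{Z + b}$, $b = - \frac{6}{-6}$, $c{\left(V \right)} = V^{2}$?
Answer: $126$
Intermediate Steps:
$b = 1$ ($b = \left(-6\right) \left(- \frac{1}{6}\right) = 1$)
$I{\left(Z \right)} = \frac{1}{1 + Z}$ ($I{\left(Z \right)} = \frac{1}{Z + 1} = \frac{1}{1 + Z}$)
$I{\left(E \right)} c{\left(11 \right)} + \left(74 + 63\right) = \frac{11^{2}}{1 - 12} + \left(74 + 63\right) = \frac{1}{-11} \cdot 121 + 137 = \left(- \frac{1}{11}\right) 121 + 137 = -11 + 137 = 126$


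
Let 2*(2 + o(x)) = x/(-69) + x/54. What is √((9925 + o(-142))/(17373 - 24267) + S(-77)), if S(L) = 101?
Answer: √22528307591499/475686 ≈ 9.9780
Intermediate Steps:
o(x) = -2 + 5*x/2484 (o(x) = -2 + (x/(-69) + x/54)/2 = -2 + (x*(-1/69) + x*(1/54))/2 = -2 + (-x/69 + x/54)/2 = -2 + (5*x/1242)/2 = -2 + 5*x/2484)
√((9925 + o(-142))/(17373 - 24267) + S(-77)) = √((9925 + (-2 + (5/2484)*(-142)))/(17373 - 24267) + 101) = √((9925 + (-2 - 355/1242))/(-6894) + 101) = √((9925 - 2839/1242)*(-1/6894) + 101) = √((12324011/1242)*(-1/6894) + 101) = √(-12324011/8562348 + 101) = √(852473137/8562348) = √22528307591499/475686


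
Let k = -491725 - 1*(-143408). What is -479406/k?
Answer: 479406/348317 ≈ 1.3764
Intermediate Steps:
k = -348317 (k = -491725 + 143408 = -348317)
-479406/k = -479406/(-348317) = -479406*(-1/348317) = 479406/348317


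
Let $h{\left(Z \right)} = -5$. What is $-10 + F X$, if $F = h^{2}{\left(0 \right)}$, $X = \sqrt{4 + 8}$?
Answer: $-10 + 50 \sqrt{3} \approx 76.603$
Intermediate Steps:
$X = 2 \sqrt{3}$ ($X = \sqrt{12} = 2 \sqrt{3} \approx 3.4641$)
$F = 25$ ($F = \left(-5\right)^{2} = 25$)
$-10 + F X = -10 + 25 \cdot 2 \sqrt{3} = -10 + 50 \sqrt{3}$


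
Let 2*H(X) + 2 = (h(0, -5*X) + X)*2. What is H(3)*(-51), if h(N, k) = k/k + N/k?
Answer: -153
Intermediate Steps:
h(N, k) = 1 + N/k
H(X) = X (H(X) = -1 + (((0 - 5*X)/((-5*X)) + X)*2)/2 = -1 + (((-1/(5*X))*(-5*X) + X)*2)/2 = -1 + ((1 + X)*2)/2 = -1 + (2 + 2*X)/2 = -1 + (1 + X) = X)
H(3)*(-51) = 3*(-51) = -153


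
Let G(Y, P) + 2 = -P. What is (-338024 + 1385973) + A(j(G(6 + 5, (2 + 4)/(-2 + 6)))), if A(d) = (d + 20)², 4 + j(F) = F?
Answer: 4192421/4 ≈ 1.0481e+6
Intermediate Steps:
G(Y, P) = -2 - P
j(F) = -4 + F
A(d) = (20 + d)²
(-338024 + 1385973) + A(j(G(6 + 5, (2 + 4)/(-2 + 6)))) = (-338024 + 1385973) + (20 + (-4 + (-2 - (2 + 4)/(-2 + 6))))² = 1047949 + (20 + (-4 + (-2 - 6/4)))² = 1047949 + (20 + (-4 + (-2 - 1*3/2)))² = 1047949 + (20 + (-4 + (-2 - 3/2)))² = 1047949 + (20 + (-4 - 7/2))² = 1047949 + (20 - 15/2)² = 1047949 + (25/2)² = 1047949 + 625/4 = 4192421/4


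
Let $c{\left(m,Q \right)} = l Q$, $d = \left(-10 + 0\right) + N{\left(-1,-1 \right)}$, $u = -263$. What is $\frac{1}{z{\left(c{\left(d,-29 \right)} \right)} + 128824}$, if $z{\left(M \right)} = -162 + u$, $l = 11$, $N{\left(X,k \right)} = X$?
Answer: $\frac{1}{128399} \approx 7.7882 \cdot 10^{-6}$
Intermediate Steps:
$d = -11$ ($d = \left(-10 + 0\right) - 1 = -10 - 1 = -11$)
$c{\left(m,Q \right)} = 11 Q$
$z{\left(M \right)} = -425$ ($z{\left(M \right)} = -162 - 263 = -425$)
$\frac{1}{z{\left(c{\left(d,-29 \right)} \right)} + 128824} = \frac{1}{-425 + 128824} = \frac{1}{128399}$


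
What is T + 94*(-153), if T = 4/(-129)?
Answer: -1855282/129 ≈ -14382.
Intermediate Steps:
T = -4/129 (T = 4*(-1/129) = -4/129 ≈ -0.031008)
T + 94*(-153) = -4/129 + 94*(-153) = -4/129 - 14382 = -1855282/129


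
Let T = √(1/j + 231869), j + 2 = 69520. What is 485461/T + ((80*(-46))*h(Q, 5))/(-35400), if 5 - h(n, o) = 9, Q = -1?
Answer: -368/885 + 485461*√1120565448683074/16119069143 ≈ 1007.8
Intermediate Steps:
j = 69518 (j = -2 + 69520 = 69518)
h(n, o) = -4 (h(n, o) = 5 - 1*9 = 5 - 9 = -4)
T = √1120565448683074/69518 (T = √(1/69518 + 231869) = √(16119069143/69518) = √1120565448683074/69518 ≈ 481.53)
485461/T + ((80*(-46))*h(Q, 5))/(-35400) = 485461/((√1120565448683074/69518)) + ((80*(-46))*(-4))/(-35400) = 485461*(√1120565448683074/16119069143) - 3680*(-4)*(-1/35400) = 485461*√1120565448683074/16119069143 + 14720*(-1/35400) = 485461*√1120565448683074/16119069143 - 368/885 = -368/885 + 485461*√1120565448683074/16119069143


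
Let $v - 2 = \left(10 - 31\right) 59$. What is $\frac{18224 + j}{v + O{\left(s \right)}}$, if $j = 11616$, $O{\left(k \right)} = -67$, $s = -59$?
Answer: $- \frac{3730}{163} \approx -22.883$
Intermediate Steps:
$v = -1237$ ($v = 2 + \left(10 - 31\right) 59 = 2 - 1239 = -1237$)
$\frac{18224 + j}{v + O{\left(s \right)}} = \frac{18224 + 11616}{-1237 - 67} = \frac{29840}{-1304} = 29840 \left(- \frac{1}{1304}\right) = - \frac{3730}{163}$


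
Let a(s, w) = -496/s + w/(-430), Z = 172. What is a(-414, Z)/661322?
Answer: 413/342234135 ≈ 1.2068e-6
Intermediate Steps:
a(s, w) = -496/s - w/430 (a(s, w) = -496/s + w*(-1/430) = -496/s - w/430)
a(-414, Z)/661322 = (-496/(-414) - 1/430*172)/661322 = (-496*(-1/414) - ⅖)*(1/661322) = (248/207 - ⅖)*(1/661322) = (826/1035)*(1/661322) = 413/342234135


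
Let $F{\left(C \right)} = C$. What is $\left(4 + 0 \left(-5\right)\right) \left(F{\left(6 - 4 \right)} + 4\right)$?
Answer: $24$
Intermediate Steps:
$\left(4 + 0 \left(-5\right)\right) \left(F{\left(6 - 4 \right)} + 4\right) = \left(4 + 0 \left(-5\right)\right) \left(\left(6 - 4\right) + 4\right) = \left(4 + 0\right) \left(\left(6 - 4\right) + 4\right) = 4 \left(2 + 4\right) = 4 \cdot 6 = 24$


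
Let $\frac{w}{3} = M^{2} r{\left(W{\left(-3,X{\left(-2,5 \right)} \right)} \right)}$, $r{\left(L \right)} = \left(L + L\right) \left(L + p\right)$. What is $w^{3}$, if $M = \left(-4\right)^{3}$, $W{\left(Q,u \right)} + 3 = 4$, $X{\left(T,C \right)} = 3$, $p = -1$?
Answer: $0$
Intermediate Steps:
$W{\left(Q,u \right)} = 1$ ($W{\left(Q,u \right)} = -3 + 4 = 1$)
$M = -64$
$r{\left(L \right)} = 2 L \left(-1 + L\right)$ ($r{\left(L \right)} = \left(L + L\right) \left(L - 1\right) = 2 L \left(-1 + L\right)$)
$w = 0$ ($w = 3 \left(-64\right)^{2} \cdot 2 \cdot 1 \left(-1 + 1\right) = 3 \cdot 4096 \cdot 2 \cdot 1 \cdot 0 = 3 \cdot 4096 \cdot 0 = 3 \cdot 0 = 0$)
$w^{3} = 0^{3} = 0$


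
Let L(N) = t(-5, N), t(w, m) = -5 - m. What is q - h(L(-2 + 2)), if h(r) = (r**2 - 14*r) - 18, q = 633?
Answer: 556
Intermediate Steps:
L(N) = -5 - N
h(r) = -18 + r**2 - 14*r
q - h(L(-2 + 2)) = 633 - (-18 + (-5 - (-2 + 2))**2 - 14*(-5 - (-2 + 2))) = 633 - (-18 + (-5 - 1*0)**2 - 14*(-5 - 1*0)) = 633 - (-18 + (-5 + 0)**2 - 14*(-5 + 0)) = 633 - (-18 + (-5)**2 - 14*(-5)) = 633 - (-18 + 25 + 70) = 633 - 1*77 = 633 - 77 = 556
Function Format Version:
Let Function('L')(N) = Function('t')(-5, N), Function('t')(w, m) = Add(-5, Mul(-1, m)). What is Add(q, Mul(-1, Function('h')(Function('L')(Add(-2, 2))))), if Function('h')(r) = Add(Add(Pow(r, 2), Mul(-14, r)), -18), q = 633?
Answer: 556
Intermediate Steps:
Function('L')(N) = Add(-5, Mul(-1, N))
Function('h')(r) = Add(-18, Pow(r, 2), Mul(-14, r))
Add(q, Mul(-1, Function('h')(Function('L')(Add(-2, 2))))) = Add(633, Mul(-1, Add(-18, Pow(Add(-5, Mul(-1, Add(-2, 2))), 2), Mul(-14, Add(-5, Mul(-1, Add(-2, 2))))))) = Add(633, Mul(-1, Add(-18, Pow(Add(-5, Mul(-1, 0)), 2), Mul(-14, Add(-5, Mul(-1, 0)))))) = Add(633, Mul(-1, Add(-18, Pow(Add(-5, 0), 2), Mul(-14, Add(-5, 0))))) = Add(633, Mul(-1, Add(-18, Pow(-5, 2), Mul(-14, -5)))) = Add(633, Mul(-1, Add(-18, 25, 70))) = Add(633, Mul(-1, 77)) = Add(633, -77) = 556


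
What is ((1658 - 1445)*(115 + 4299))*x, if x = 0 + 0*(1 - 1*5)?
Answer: 0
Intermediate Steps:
x = 0 (x = 0 + 0*(1 - 5) = 0 + 0*(-4) = 0 + 0 = 0)
((1658 - 1445)*(115 + 4299))*x = ((1658 - 1445)*(115 + 4299))*0 = (213*4414)*0 = 940182*0 = 0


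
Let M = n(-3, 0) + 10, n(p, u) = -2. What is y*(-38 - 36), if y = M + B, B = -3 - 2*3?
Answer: 74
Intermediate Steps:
B = -9 (B = -3 - 6 = -9)
M = 8 (M = -2 + 10 = 8)
y = -1 (y = 8 - 9 = -1)
y*(-38 - 36) = -(-38 - 36) = -1*(-74) = 74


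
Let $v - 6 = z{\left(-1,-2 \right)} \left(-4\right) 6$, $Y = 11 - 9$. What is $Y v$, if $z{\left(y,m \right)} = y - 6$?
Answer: $348$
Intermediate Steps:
$z{\left(y,m \right)} = -6 + y$ ($z{\left(y,m \right)} = y - 6 = -6 + y$)
$Y = 2$
$v = 174$ ($v = 6 + \left(-6 - 1\right) \left(-4\right) 6 = 6 + \left(-7\right) \left(-4\right) 6 = 6 + 28 \cdot 6 = 6 + 168 = 174$)
$Y v = 2 \cdot 174 = 348$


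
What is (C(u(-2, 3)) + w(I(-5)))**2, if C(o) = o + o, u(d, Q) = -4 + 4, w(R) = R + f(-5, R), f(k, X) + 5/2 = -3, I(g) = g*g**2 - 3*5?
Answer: 84681/4 ≈ 21170.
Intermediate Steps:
I(g) = -15 + g**3 (I(g) = g**3 - 15 = -15 + g**3)
f(k, X) = -11/2 (f(k, X) = -5/2 - 3 = -11/2)
w(R) = -11/2 + R (w(R) = R - 11/2 = -11/2 + R)
u(d, Q) = 0
C(o) = 2*o
(C(u(-2, 3)) + w(I(-5)))**2 = (2*0 + (-11/2 + (-15 + (-5)**3)))**2 = (0 + (-11/2 + (-15 - 125)))**2 = (0 + (-11/2 - 140))**2 = (0 - 291/2)**2 = (-291/2)**2 = 84681/4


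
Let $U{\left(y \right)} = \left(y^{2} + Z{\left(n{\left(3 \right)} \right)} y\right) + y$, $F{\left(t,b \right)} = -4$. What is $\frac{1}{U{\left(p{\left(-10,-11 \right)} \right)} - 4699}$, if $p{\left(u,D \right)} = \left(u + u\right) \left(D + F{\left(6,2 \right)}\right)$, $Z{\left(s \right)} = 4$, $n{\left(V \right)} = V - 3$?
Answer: $\frac{1}{86801} \approx 1.1521 \cdot 10^{-5}$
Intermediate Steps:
$n{\left(V \right)} = -3 + V$ ($n{\left(V \right)} = V - 3 = -3 + V$)
$p{\left(u,D \right)} = 2 u \left(-4 + D\right)$ ($p{\left(u,D \right)} = \left(u + u\right) \left(D - 4\right) = 2 u \left(-4 + D\right)$)
$U{\left(y \right)} = y^{2} + 5 y$ ($U{\left(y \right)} = \left(y^{2} + 4 y\right) + y = y^{2} + 5 y$)
$\frac{1}{U{\left(p{\left(-10,-11 \right)} \right)} - 4699} = \frac{1}{2 \left(-10\right) \left(-4 - 11\right) \left(5 + 2 \left(-10\right) \left(-4 - 11\right)\right) - 4699} = \frac{1}{2 \left(-10\right) \left(-15\right) \left(5 + 2 \left(-10\right) \left(-15\right)\right) - 4699} = \frac{1}{300 \left(5 + 300\right) - 4699} = \frac{1}{300 \cdot 305 - 4699} = \frac{1}{91500 - 4699} = \frac{1}{86801}$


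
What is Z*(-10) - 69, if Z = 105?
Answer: -1119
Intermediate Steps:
Z*(-10) - 69 = 105*(-10) - 69 = -1050 - 69 = -1119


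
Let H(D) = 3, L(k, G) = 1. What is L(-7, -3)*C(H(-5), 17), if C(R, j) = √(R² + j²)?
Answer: √298 ≈ 17.263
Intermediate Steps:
L(-7, -3)*C(H(-5), 17) = 1*√(3² + 17²) = 1*√(9 + 289) = 1*√298 = √298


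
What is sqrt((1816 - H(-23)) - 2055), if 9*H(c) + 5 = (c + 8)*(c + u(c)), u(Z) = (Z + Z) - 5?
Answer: 2*I*sqrt(814)/3 ≈ 19.02*I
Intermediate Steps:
u(Z) = -5 + 2*Z (u(Z) = 2*Z - 5 = -5 + 2*Z)
H(c) = -5/9 + (-5 + 3*c)*(8 + c)/9 (H(c) = -5/9 + ((c + 8)*(c + (-5 + 2*c)))/9 = -5/9 + ((8 + c)*(-5 + 3*c))/9 = -5/9 + ((-5 + 3*c)*(8 + c))/9 = -5/9 + (-5 + 3*c)*(8 + c)/9)
sqrt((1816 - H(-23)) - 2055) = sqrt((1816 - (-5 + (1/3)*(-23)**2 + (19/9)*(-23))) - 2055) = sqrt((1816 - (-5 + (1/3)*529 - 437/9)) - 2055) = sqrt((1816 - (-5 + 529/3 - 437/9)) - 2055) = sqrt((1816 - 1*1105/9) - 2055) = sqrt((1816 - 1105/9) - 2055) = sqrt(15239/9 - 2055) = sqrt(-3256/9) = 2*I*sqrt(814)/3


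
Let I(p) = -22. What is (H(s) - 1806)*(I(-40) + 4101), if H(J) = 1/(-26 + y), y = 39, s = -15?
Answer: -95762683/13 ≈ -7.3664e+6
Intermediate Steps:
H(J) = 1/13 (H(J) = 1/(-26 + 39) = 1/13)
(H(s) - 1806)*(I(-40) + 4101) = (1/13 - 1806)*(-22 + 4101) = -23477/13*4079 = -95762683/13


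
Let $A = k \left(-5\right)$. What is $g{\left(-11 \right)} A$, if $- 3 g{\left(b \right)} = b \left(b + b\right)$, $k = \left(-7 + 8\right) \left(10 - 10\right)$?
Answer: $0$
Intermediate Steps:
$k = 0$ ($k = 1 \cdot 0 = 0$)
$A = 0$ ($A = 0 \left(-5\right) = 0$)
$g{\left(b \right)} = - \frac{2 b^{2}}{3}$ ($g{\left(b \right)} = - \frac{b \left(b + b\right)}{3} = - \frac{b 2 b}{3} = - \frac{2 b^{2}}{3}$)
$g{\left(-11 \right)} A = - \frac{2 \left(-11\right)^{2}}{3} \cdot 0 = \left(- \frac{2}{3}\right) 121 \cdot 0 = \left(- \frac{242}{3}\right) 0 = 0$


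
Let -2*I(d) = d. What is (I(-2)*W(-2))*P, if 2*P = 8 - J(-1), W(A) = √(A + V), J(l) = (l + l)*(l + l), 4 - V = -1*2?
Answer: 4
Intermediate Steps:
I(d) = -d/2
V = 6 (V = 4 - (-1)*2 = 4 - 1*(-2) = 4 + 2 = 6)
J(l) = 4*l² (J(l) = (2*l)*(2*l) = 4*l²)
W(A) = √(6 + A) (W(A) = √(A + 6) = √(6 + A))
P = 2 (P = (8 - 4*(-1)²)/2 = (8 - 4)/2 = (½)*4 = 2)
(I(-2)*W(-2))*P = ((-½*(-2))*√(6 - 2))*2 = (1*√4)*2 = (1*2)*2 = 2*2 = 4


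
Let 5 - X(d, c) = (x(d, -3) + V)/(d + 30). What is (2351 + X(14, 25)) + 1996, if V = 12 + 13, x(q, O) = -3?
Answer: 8703/2 ≈ 4351.5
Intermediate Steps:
V = 25
X(d, c) = 5 - 22/(30 + d) (X(d, c) = 5 - (-3 + 25)/(d + 30) = 5 - 22/(30 + d))
(2351 + X(14, 25)) + 1996 = (2351 + (128 + 5*14)/(30 + 14)) + 1996 = (2351 + (128 + 70)/44) + 1996 = (2351 + (1/44)*198) + 1996 = (2351 + 9/2) + 1996 = 4711/2 + 1996 = 8703/2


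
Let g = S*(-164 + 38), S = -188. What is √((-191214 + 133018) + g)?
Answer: 2*I*√8627 ≈ 185.76*I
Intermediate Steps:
g = 23688 (g = -188*(-164 + 38) = -188*(-126) = 23688)
√((-191214 + 133018) + g) = √((-191214 + 133018) + 23688) = √(-58196 + 23688) = √(-34508) = 2*I*√8627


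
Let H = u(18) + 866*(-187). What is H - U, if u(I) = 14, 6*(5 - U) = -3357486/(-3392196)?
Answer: -183102638429/1130732 ≈ -1.6193e+5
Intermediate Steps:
U = 5467133/1130732 (U = 5 - (-559581)/(-3392196) = 5 - (-559581)*(-1)/3392196 = 5 - ⅙*559581/565366 = 5 - 186527/1130732 = 5467133/1130732 ≈ 4.8350)
H = -161928 (H = 14 + 866*(-187) = 14 - 161942 = -161928)
H - U = -161928 - 1*5467133/1130732 = -161928 - 5467133/1130732 = -183102638429/1130732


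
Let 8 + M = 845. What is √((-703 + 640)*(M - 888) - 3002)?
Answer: √211 ≈ 14.526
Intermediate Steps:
M = 837 (M = -8 + 845 = 837)
√((-703 + 640)*(M - 888) - 3002) = √((-703 + 640)*(837 - 888) - 3002) = √(-63*(-51) - 3002) = √(3213 - 3002) = √211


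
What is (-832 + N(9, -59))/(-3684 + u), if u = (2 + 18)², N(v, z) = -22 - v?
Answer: 863/3284 ≈ 0.26279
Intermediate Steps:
u = 400 (u = 20² = 400)
(-832 + N(9, -59))/(-3684 + u) = (-832 + (-22 - 1*9))/(-3684 + 400) = (-832 + (-22 - 9))/(-3284) = (-832 - 31)*(-1/3284) = -863*(-1/3284) = 863/3284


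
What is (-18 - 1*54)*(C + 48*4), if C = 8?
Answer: -14400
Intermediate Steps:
(-18 - 1*54)*(C + 48*4) = (-18 - 1*54)*(8 + 48*4) = (-18 - 54)*(8 + 192) = -72*200 = -14400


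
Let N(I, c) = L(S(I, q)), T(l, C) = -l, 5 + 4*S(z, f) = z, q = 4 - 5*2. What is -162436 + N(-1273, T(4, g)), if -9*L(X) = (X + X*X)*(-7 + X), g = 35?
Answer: 28233743/8 ≈ 3.5292e+6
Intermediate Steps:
q = -6 (q = 4 - 10 = -6)
S(z, f) = -5/4 + z/4
L(X) = -(-7 + X)*(X + X²)/9 (L(X) = -(X + X*X)*(-7 + X)/9 = -(X + X²)*(-7 + X)/9 = -(-7 + X)*(X + X²)/9)
N(I, c) = (-5/4 + I/4)*(-½ - (-5/4 + I/4)² + 3*I/2)/9 (N(I, c) = (-5/4 + I/4)*(7 - (-5/4 + I/4)² + 6*(-5/4 + I/4))/9 = (-5/4 + I/4)*(7 - (-5/4 + I/4)² + (-15/2 + 3*I/2))/9 = (-5/4 + I/4)*(-½ - (-5/4 + I/4)² + 3*I/2)/9)
-162436 + N(-1273, T(4, g)) = -162436 + (-5 - 1273)*(-8 - (-5 - 1273)² + 24*(-1273))/576 = -162436 + (1/576)*(-1278)*(-8 - 1*(-1278)² - 30552) = -162436 + (1/576)*(-1278)*(-8 - 1*1633284 - 30552) = -162436 + (1/576)*(-1278)*(-8 - 1633284 - 30552) = -162436 + (1/576)*(-1278)*(-1663844) = -162436 + 29533231/8 = 28233743/8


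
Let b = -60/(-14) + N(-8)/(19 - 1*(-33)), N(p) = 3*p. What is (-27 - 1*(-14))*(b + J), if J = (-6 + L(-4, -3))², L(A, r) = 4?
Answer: -712/7 ≈ -101.71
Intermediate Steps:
J = 4 (J = (-6 + 4)² = (-2)² = 4)
b = 348/91 (b = -60/(-14) + (3*(-8))/(19 - 1*(-33)) = -60*(-1/14) - 24/(19 + 33) = 30/7 - 24/52 = 30/7 - 24*1/52 = 30/7 - 6/13 = 348/91 ≈ 3.8242)
(-27 - 1*(-14))*(b + J) = (-27 - 1*(-14))*(348/91 + 4) = (-27 + 14)*(712/91) = -13*712/91 = -712/7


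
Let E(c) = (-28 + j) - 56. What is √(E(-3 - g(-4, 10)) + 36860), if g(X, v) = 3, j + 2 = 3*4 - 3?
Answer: 3*√4087 ≈ 191.79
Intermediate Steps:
j = 7 (j = -2 + (3*4 - 3) = -2 + (12 - 3) = -2 + 9 = 7)
E(c) = -77 (E(c) = (-28 + 7) - 56 = -21 - 56 = -77)
√(E(-3 - g(-4, 10)) + 36860) = √(-77 + 36860) = √36783 = 3*√4087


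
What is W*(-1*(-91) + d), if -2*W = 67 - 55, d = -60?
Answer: -186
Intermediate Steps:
W = -6 (W = -(67 - 55)/2 = -½*12 = -6)
W*(-1*(-91) + d) = -6*(-1*(-91) - 60) = -6*(91 - 60) = -6*31 = -186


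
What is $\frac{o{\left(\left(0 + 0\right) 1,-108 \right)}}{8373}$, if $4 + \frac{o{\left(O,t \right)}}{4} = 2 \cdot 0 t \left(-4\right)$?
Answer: $- \frac{16}{8373} \approx -0.0019109$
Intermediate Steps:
$o{\left(O,t \right)} = -16$ ($o{\left(O,t \right)} = -16 + 4 \cdot 2 \cdot 0 t \left(-4\right) = -16 + 4 \cdot 0 \left(- 4 t\right) = -16 + 4 \cdot 0 = -16 + 0 = -16$)
$\frac{o{\left(\left(0 + 0\right) 1,-108 \right)}}{8373} = - \frac{16}{8373}$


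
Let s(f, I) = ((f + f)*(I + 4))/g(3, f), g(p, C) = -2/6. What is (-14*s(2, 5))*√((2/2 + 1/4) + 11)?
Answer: 5292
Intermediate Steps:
g(p, C) = -⅓ (g(p, C) = -2*⅙ = -⅓)
s(f, I) = -6*f*(4 + I) (s(f, I) = ((f + f)*(I + 4))/(-⅓) = ((2*f)*(4 + I))*(-3) = (2*f*(4 + I))*(-3) = -6*f*(4 + I))
(-14*s(2, 5))*√((2/2 + 1/4) + 11) = (-(-84)*2*(4 + 5))*√((2/2 + 1/4) + 11) = (-(-84)*2*9)*√((2*(½) + 1*(¼)) + 11) = (-14*(-108))*√((1 + ¼) + 11) = 1512*√(5/4 + 11) = 1512*√(49/4) = 1512*(7/2) = 5292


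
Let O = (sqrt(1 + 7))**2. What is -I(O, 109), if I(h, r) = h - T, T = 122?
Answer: 114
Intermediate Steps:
O = 8 (O = (sqrt(8))**2 = (2*sqrt(2))**2 = 8)
I(h, r) = -122 + h (I(h, r) = h - 1*122 = h - 122 = -122 + h)
-I(O, 109) = -(-122 + 8) = -1*(-114) = 114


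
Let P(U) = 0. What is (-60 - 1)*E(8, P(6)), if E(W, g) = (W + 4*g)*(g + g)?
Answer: 0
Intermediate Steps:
E(W, g) = 2*g*(W + 4*g) (E(W, g) = (W + 4*g)*(2*g) = 2*g*(W + 4*g))
(-60 - 1)*E(8, P(6)) = (-60 - 1)*(2*0*(8 + 4*0)) = -122*0*(8 + 0) = -122*0*8 = -61*0 = 0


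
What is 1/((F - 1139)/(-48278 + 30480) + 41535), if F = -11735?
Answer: 8899/369626402 ≈ 2.4076e-5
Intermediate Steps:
1/((F - 1139)/(-48278 + 30480) + 41535) = 1/((-11735 - 1139)/(-48278 + 30480) + 41535) = 1/(-12874/(-17798) + 41535) = 1/(-12874*(-1/17798) + 41535) = 1/(6437/8899 + 41535) = 1/(369626402/8899) = 8899/369626402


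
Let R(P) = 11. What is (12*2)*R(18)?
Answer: 264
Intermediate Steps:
(12*2)*R(18) = (12*2)*11 = 24*11 = 264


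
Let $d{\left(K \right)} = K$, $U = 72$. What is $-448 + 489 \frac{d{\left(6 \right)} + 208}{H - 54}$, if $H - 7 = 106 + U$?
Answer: $\frac{45958}{131} \approx 350.82$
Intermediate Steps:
$H = 185$ ($H = 7 + \left(106 + 72\right) = 7 + 178 = 185$)
$-448 + 489 \frac{d{\left(6 \right)} + 208}{H - 54} = -448 + 489 \frac{6 + 208}{185 - 54} = -448 + 489 \cdot \frac{214}{131} = -448 + \frac{104646}{131} = \frac{45958}{131}$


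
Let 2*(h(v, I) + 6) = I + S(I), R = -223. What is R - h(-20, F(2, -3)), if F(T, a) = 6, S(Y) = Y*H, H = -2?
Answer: -214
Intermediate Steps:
S(Y) = -2*Y (S(Y) = Y*(-2) = -2*Y)
h(v, I) = -6 - I/2 (h(v, I) = -6 + (I - 2*I)/2 = -6 + (-I)/2 = -6 - I/2)
R - h(-20, F(2, -3)) = -223 - (-6 - ½*6) = -223 - (-6 - 3) = -223 - 1*(-9) = -223 + 9 = -214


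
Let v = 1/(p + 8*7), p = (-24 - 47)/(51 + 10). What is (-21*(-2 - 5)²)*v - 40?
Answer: -65523/1115 ≈ -58.765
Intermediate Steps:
p = -71/61 ≈ -1.1639
v = 61/3345 (v = 1/(-71/61 + 8*7) = 1/(-71/61 + 56) = 1/(3345/61) = 61/3345 ≈ 0.018236)
(-21*(-2 - 5)²)*v - 40 = -21*(-2 - 5)²*(61/3345) - 40 = -21*(-7)²*(61/3345) - 40 = -21*49*(61/3345) - 40 = -1029*61/3345 - 40 = -20923/1115 - 40 = -65523/1115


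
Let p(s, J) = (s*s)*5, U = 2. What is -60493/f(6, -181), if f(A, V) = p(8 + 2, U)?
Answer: -60493/500 ≈ -120.99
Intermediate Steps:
p(s, J) = 5*s² (p(s, J) = s²*5 = 5*s²)
f(A, V) = 500 (f(A, V) = 5*(8 + 2)² = 5*10² = 5*100 = 500)
-60493/f(6, -181) = -60493/500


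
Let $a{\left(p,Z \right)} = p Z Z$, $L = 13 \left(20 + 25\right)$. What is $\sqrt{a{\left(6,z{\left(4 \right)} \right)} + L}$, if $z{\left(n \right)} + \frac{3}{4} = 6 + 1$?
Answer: $\frac{\sqrt{13110}}{4} \approx 28.625$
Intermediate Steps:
$L = 585$ ($L = 13 \cdot 45 = 585$)
$z{\left(n \right)} = \frac{25}{4}$ ($z{\left(n \right)} = - \frac{3}{4} + \left(6 + 1\right) = - \frac{3}{4} + 7 = \frac{25}{4}$)
$a{\left(p,Z \right)} = p Z^{2}$ ($a{\left(p,Z \right)} = Z p Z = p Z^{2}$)
$\sqrt{a{\left(6,z{\left(4 \right)} \right)} + L} = \sqrt{6 \left(\frac{25}{4}\right)^{2} + 585} = \sqrt{6 \cdot \frac{625}{16} + 585} = \sqrt{\frac{1875}{8} + 585} = \sqrt{\frac{6555}{8}} = \frac{\sqrt{13110}}{4}$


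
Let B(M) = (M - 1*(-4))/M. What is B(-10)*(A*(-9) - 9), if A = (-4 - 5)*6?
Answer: 1431/5 ≈ 286.20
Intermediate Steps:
A = -54 (A = -9*6 = -54)
B(M) = (4 + M)/M (B(M) = (M + 4)/M = (4 + M)/M)
B(-10)*(A*(-9) - 9) = ((4 - 10)/(-10))*(-54*(-9) - 9) = (-⅒*(-6))*(486 - 9) = (⅗)*477 = 1431/5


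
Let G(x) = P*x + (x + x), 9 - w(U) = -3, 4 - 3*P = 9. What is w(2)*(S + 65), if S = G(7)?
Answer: 808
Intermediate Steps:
P = -5/3 (P = 4/3 - 1/3*9 = 4/3 - 3 = -5/3 ≈ -1.6667)
w(U) = 12 (w(U) = 9 - 1*(-3) = 9 + 3 = 12)
G(x) = x/3 (G(x) = -5*x/3 + (x + x) = -5*x/3 + 2*x = x/3)
S = 7/3 (S = (1/3)*7 = 7/3 ≈ 2.3333)
w(2)*(S + 65) = 12*(7/3 + 65) = 12*(202/3) = 808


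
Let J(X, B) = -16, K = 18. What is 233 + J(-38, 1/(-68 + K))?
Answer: 217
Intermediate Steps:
233 + J(-38, 1/(-68 + K)) = 233 - 16 = 217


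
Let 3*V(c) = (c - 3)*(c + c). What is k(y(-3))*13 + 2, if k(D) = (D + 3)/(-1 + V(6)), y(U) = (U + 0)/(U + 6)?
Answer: 48/11 ≈ 4.3636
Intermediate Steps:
V(c) = 2*c*(-3 + c)/3 (V(c) = ((c - 3)*(c + c))/3 = ((-3 + c)*(2*c))/3 = (2*c*(-3 + c))/3 = 2*c*(-3 + c)/3)
y(U) = U/(6 + U)
k(D) = 3/11 + D/11 (k(D) = (D + 3)/(-1 + (⅔)*6*(-3 + 6)) = (3 + D)/(-1 + (⅔)*6*3) = (3 + D)/(-1 + 12) = (3 + D)/11 = (3 + D)*(1/11) = 3/11 + D/11)
k(y(-3))*13 + 2 = (3/11 + (-3/(6 - 3))/11)*13 + 2 = (3/11 + (-3/3)/11)*13 + 2 = (3/11 + (-3*⅓)/11)*13 + 2 = (3/11 + (1/11)*(-1))*13 + 2 = (3/11 - 1/11)*13 + 2 = (2/11)*13 + 2 = 26/11 + 2 = 48/11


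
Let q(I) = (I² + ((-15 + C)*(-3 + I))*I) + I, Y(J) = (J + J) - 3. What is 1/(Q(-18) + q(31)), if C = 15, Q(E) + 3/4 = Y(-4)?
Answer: 4/3921 ≈ 0.0010201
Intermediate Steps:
Y(J) = -3 + 2*J (Y(J) = 2*J - 3 = -3 + 2*J)
Q(E) = -47/4 (Q(E) = -¾ + (-3 + 2*(-4)) = -¾ + (-3 - 8) = -¾ - 11 = -47/4)
q(I) = I + I² (q(I) = (I² + ((-15 + 15)*(-3 + I))*I) + I = (I² + (0*(-3 + I))*I) + I = (I² + 0*I) + I = (I² + 0) + I = I² + I = I + I²)
1/(Q(-18) + q(31)) = 1/(-47/4 + 31*(1 + 31)) = 1/(-47/4 + 31*32) = 1/(-47/4 + 992) = 1/(3921/4) = 4/3921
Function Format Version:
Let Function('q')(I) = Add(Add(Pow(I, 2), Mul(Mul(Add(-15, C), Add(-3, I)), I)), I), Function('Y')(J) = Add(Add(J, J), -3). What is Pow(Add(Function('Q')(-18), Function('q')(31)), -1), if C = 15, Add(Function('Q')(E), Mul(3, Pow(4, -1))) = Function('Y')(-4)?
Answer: Rational(4, 3921) ≈ 0.0010201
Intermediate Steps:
Function('Y')(J) = Add(-3, Mul(2, J)) (Function('Y')(J) = Add(Mul(2, J), -3) = Add(-3, Mul(2, J)))
Function('Q')(E) = Rational(-47, 4) (Function('Q')(E) = Add(Rational(-3, 4), Add(-3, Mul(2, -4))) = Add(Rational(-3, 4), Add(-3, -8)) = Add(Rational(-3, 4), -11) = Rational(-47, 4))
Function('q')(I) = Add(I, Pow(I, 2)) (Function('q')(I) = Add(Add(Pow(I, 2), Mul(Mul(Add(-15, 15), Add(-3, I)), I)), I) = Add(Add(Pow(I, 2), Mul(Mul(0, Add(-3, I)), I)), I) = Add(Add(Pow(I, 2), Mul(0, I)), I) = Add(Add(Pow(I, 2), 0), I) = Add(Pow(I, 2), I) = Add(I, Pow(I, 2)))
Pow(Add(Function('Q')(-18), Function('q')(31)), -1) = Pow(Add(Rational(-47, 4), Mul(31, Add(1, 31))), -1) = Pow(Add(Rational(-47, 4), Mul(31, 32)), -1) = Pow(Add(Rational(-47, 4), 992), -1) = Pow(Rational(3921, 4), -1) = Rational(4, 3921)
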